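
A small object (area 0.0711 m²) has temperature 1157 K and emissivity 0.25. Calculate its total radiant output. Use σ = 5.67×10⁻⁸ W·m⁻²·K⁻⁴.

P = εσAT⁴ = 0.25 × 5.67×10⁻⁸ × 0.0711 × (1157)⁴ = 0.25 × 5.67×10⁻⁸ × 0.0711 × 1.79×10^12.
P = 1810 W.

P ≈ 1810 W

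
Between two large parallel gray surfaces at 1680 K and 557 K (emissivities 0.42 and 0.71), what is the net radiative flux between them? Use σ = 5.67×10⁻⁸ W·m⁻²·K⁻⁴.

For two large parallel gray plates, q = σ(T₁⁴ − T₂⁴) / (1/ε₁ + 1/ε₂ − 1).
1/ε₁ + 1/ε₂ − 1 = 1/0.42 + 1/0.71 − 1 = 2.789.
T₁⁴ − T₂⁴ = 7.97×10^12 − 9.63×10^10 = 7.87×10^12 K⁴.
q = 5.67×10⁻⁸ × 7.87×10^12 / 2.789 = 1.60×10^5 W/m².

q ≈ 1.60×10^5 W/m²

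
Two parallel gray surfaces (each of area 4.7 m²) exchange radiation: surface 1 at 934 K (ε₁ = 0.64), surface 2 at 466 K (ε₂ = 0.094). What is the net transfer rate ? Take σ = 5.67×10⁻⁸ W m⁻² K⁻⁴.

Q ≈ 17000 W

For two large parallel gray plates, q = σ(T₁⁴ − T₂⁴) / (1/ε₁ + 1/ε₂ − 1).
1/ε₁ + 1/ε₂ − 1 = 1/0.64 + 1/0.094 − 1 = 11.20.
T₁⁴ − T₂⁴ = 7.61×10^11 − 4.72×10^10 = 7.14×10^11 K⁴.
q = 5.67×10⁻⁸ × 7.14×10^11 / 11.20 = 3610 W/m².
Q = q·A = 3610 × 4.7 = 17000 W.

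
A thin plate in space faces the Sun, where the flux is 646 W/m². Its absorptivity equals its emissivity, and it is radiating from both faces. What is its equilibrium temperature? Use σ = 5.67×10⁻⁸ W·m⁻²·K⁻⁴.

T ≈ 275 K

Absorbed flux αS = emitted flux 2εσT⁴ per unit area; with α = ε this gives T = (S/2σ)^(1/4).
T = (646 / (2 × 5.67×10⁻⁸))^(1/4) = (5.70×10^9)^(1/4).
T = 275 K.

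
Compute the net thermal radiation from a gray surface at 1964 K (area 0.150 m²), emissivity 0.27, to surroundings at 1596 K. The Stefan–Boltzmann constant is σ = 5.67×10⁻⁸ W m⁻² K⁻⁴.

Q = εσA(T⁴ − T_s⁴). T⁴ − T_s⁴ = (1964)⁴ − (1596)⁴ = 1.49×10^13 − 6.49×10^12 = 8.39×10^12 K⁴.
Q = 0.27 × 5.67×10⁻⁸ × 0.150 × 8.39×10^12 = 19300 W.

Q ≈ 19300 W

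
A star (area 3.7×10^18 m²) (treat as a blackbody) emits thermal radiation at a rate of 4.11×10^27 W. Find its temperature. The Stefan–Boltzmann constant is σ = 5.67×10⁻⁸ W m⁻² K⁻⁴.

T ≈ 11800 K

From P = σAT⁴, T = (P / σA)^(1/4) = (4.11×10^27 / (5.67×10⁻⁸ × 3.70×10^18))^(1/4).
T = (1.96×10^16)^(1/4) = 11800 K.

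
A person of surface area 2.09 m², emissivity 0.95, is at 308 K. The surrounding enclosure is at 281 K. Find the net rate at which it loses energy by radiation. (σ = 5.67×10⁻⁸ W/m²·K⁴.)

Q = εσA(T⁴ − T_s⁴). T⁴ − T_s⁴ = (308)⁴ − (281)⁴ = 9.00×10^9 − 6.23×10^9 = 2.76×10^9 K⁴.
Q = 0.95 × 5.67×10⁻⁸ × 2.09 × 2.76×10^9 = 311 W.

Q ≈ 311 W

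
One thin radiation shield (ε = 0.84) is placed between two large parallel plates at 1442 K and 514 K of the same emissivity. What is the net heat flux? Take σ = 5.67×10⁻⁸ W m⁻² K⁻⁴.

q ≈ 87300 W/m²

Each of the 2 gaps contributes resistance (2/ε − 1) = 2/0.84 − 1 = 1.381; total = 2.762.
q = σ(T₁⁴ − T₂⁴) / 2.762 = 5.67×10⁻⁸ × 4.25×10^12 / 2.762 = 87300 W/m².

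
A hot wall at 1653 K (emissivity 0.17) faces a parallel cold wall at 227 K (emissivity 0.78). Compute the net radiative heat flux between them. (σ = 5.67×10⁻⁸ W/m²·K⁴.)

q ≈ 68600 W/m²

For two large parallel gray plates, q = σ(T₁⁴ − T₂⁴) / (1/ε₁ + 1/ε₂ − 1).
1/ε₁ + 1/ε₂ − 1 = 1/0.17 + 1/0.78 − 1 = 6.164.
T₁⁴ − T₂⁴ = 7.47×10^12 − 2.66×10^9 = 7.46×10^12 K⁴.
q = 5.67×10⁻⁸ × 7.46×10^12 / 6.164 = 68600 W/m².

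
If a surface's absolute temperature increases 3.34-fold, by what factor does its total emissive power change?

P ∝ T⁴, so the power scales as (3.34)⁴ = 124.

factor ≈ 124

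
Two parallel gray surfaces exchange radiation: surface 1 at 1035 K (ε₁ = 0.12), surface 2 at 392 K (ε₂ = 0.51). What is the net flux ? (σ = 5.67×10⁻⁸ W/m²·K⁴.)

For two large parallel gray plates, q = σ(T₁⁴ − T₂⁴) / (1/ε₁ + 1/ε₂ − 1).
1/ε₁ + 1/ε₂ − 1 = 1/0.12 + 1/0.51 − 1 = 9.294.
T₁⁴ − T₂⁴ = 1.15×10^12 − 2.36×10^10 = 1.12×10^12 K⁴.
q = 5.67×10⁻⁸ × 1.12×10^12 / 9.294 = 6860 W/m².

q ≈ 6860 W/m²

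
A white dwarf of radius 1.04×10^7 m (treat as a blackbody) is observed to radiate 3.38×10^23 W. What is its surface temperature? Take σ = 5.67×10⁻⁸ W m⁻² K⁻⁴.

A = 4πr² = 4π × (1.04×10^7)² = 1.36×10^15 m².
From P = σAT⁴, T = (P / σA)^(1/4) = (3.38×10^23 / (5.67×10⁻⁸ × 1.36×10^15))^(1/4).
T = (4.39×10^15)^(1/4) = 8140 K.

T ≈ 8140 K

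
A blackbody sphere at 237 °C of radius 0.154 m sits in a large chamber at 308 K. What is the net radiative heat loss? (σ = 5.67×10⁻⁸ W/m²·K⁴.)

A = 4πr² = 4π × (0.154)² = 0.298 m².
Convert: 237 °C = 510 K.
Q = σA(T⁴ − T_s⁴). T⁴ − T_s⁴ = (510)⁴ − (308)⁴ = 6.77×10^10 − 9.00×10^9 = 5.87×10^10 K⁴.
Q = 5.67×10⁻⁸ × 0.298 × 5.87×10^10 = 991 W.

Q ≈ 991 W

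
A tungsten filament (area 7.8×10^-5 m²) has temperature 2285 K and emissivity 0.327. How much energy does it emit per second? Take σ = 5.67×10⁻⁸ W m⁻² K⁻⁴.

P ≈ 39.4 W

P = εσAT⁴ = 0.327 × 5.67×10⁻⁸ × 7.80×10^-5 × (2285)⁴ = 0.327 × 5.67×10⁻⁸ × 7.80×10^-5 × 2.73×10^13.
P = 39.4 W.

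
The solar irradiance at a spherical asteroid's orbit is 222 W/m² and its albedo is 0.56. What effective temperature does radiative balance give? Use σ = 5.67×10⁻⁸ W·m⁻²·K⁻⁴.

T ≈ 144 K

Power absorbed = (1−a)S·πR²; power emitted = 4πR²σT⁴. Equating and cancelling πR²:
T = ((1−a)S / 4σ)^(1/4) = (97.7 / (4 × 5.67×10⁻⁸))^(1/4) = (4.31×10^8)^(1/4).
T = 144 K.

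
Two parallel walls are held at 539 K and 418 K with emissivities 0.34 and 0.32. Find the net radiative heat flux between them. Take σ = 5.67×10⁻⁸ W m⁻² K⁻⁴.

For two large parallel gray plates, q = σ(T₁⁴ − T₂⁴) / (1/ε₁ + 1/ε₂ − 1).
1/ε₁ + 1/ε₂ − 1 = 1/0.34 + 1/0.32 − 1 = 5.066.
T₁⁴ − T₂⁴ = 8.44×10^10 − 3.05×10^10 = 5.39×10^10 K⁴.
q = 5.67×10⁻⁸ × 5.39×10^10 / 5.066 = 603 W/m².

q ≈ 603 W/m²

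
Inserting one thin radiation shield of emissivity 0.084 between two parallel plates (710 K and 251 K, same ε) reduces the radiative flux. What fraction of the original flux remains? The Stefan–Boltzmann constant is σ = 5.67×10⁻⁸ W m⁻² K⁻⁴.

ratio ≈ 0.500

With N identical shields there are N+1 = 2 gaps in series, each with the same radiative resistance, so the flux falls to 1/(N+1) of its unshielded value.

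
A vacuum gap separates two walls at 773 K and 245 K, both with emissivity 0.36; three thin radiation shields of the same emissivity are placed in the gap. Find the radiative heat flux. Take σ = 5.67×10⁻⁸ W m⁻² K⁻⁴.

Each of the 4 gaps contributes resistance (2/ε − 1) = 2/0.36 − 1 = 4.556; total = 18.22.
q = σ(T₁⁴ − T₂⁴) / 18.22 = 5.67×10⁻⁸ × 3.53×10^11 / 18.22 = 1100 W/m².

q ≈ 1100 W/m²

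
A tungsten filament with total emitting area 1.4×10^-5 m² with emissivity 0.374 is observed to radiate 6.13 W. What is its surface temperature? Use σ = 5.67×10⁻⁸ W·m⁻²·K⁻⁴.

From P = εσAT⁴, T = (P / εσA)^(1/4) = (6.13 / (0.374 × 5.67×10⁻⁸ × 1.40×10^-5))^(1/4).
T = (2.06×10^13)^(1/4) = 2130 K.

T ≈ 2130 K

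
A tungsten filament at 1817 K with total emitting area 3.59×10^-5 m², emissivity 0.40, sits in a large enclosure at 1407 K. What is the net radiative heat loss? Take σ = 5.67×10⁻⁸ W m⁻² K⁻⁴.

Q = εσA(T⁴ − T_s⁴). T⁴ − T_s⁴ = (1817)⁴ − (1407)⁴ = 1.09×10^13 − 3.92×10^12 = 6.98×10^12 K⁴.
Q = 0.40 × 5.67×10⁻⁸ × 3.59×10^-5 × 6.98×10^12 = 5.68 W.

Q ≈ 5.68 W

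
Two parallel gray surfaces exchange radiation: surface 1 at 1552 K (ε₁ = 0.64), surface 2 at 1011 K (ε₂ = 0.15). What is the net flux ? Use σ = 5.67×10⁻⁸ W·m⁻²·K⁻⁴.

For two large parallel gray plates, q = σ(T₁⁴ − T₂⁴) / (1/ε₁ + 1/ε₂ − 1).
1/ε₁ + 1/ε₂ − 1 = 1/0.64 + 1/0.15 − 1 = 7.229.
T₁⁴ − T₂⁴ = 5.80×10^12 − 1.04×10^12 = 4.76×10^12 K⁴.
q = 5.67×10⁻⁸ × 4.76×10^12 / 7.229 = 37300 W/m².

q ≈ 37300 W/m²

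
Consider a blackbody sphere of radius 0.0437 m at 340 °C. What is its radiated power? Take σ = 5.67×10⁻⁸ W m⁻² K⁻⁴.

A = 4πr² = 4π × (0.0437)² = 0.0240 m².
340 °C = 613 K.
P = σAT⁴ = 5.67×10⁻⁸ × 0.0240 × (613)⁴ = 5.67×10⁻⁸ × 0.0240 × 1.41×10^11.
P = 192 W.

P ≈ 192 W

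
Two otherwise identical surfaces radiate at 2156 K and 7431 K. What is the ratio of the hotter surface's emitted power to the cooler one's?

ratio ≈ 141

P ∝ T⁴, so the ratio is (7431/2156)⁴ = (3.447)⁴ = 141.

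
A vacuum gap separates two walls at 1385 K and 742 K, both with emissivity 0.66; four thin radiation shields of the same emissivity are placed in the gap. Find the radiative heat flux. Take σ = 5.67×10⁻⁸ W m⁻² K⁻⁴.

q ≈ 18900 W/m²

Each of the 5 gaps contributes resistance (2/ε − 1) = 2/0.66 − 1 = 2.030; total = 10.15.
q = σ(T₁⁴ − T₂⁴) / 10.15 = 5.67×10⁻⁸ × 3.38×10^12 / 10.15 = 18900 W/m².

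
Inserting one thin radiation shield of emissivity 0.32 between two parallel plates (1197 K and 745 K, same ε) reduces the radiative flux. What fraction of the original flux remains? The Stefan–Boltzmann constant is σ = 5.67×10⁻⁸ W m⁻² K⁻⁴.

ratio ≈ 0.500

With N identical shields there are N+1 = 2 gaps in series, each with the same radiative resistance, so the flux falls to 1/(N+1) of its unshielded value.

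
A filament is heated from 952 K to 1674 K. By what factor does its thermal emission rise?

P ∝ T⁴, so the ratio is (1674/952)⁴ = (1.758)⁴ = 9.56.

ratio ≈ 9.56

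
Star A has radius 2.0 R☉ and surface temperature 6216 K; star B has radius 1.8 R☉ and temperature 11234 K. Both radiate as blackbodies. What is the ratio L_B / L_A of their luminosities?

L_B/L_A ≈ 8.64

L = 4πR²σT⁴ ∝ R²T⁴, so L_B/L_A = (1.8/2.0)² × (11234/6216)⁴ = 0.810 × 10.7 = 8.64.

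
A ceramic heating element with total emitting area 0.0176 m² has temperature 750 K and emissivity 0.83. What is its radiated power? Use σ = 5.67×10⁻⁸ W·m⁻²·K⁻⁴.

P = εσAT⁴ = 0.83 × 5.67×10⁻⁸ × 0.0176 × (750)⁴ = 0.83 × 5.67×10⁻⁸ × 0.0176 × 3.16×10^11.
P = 262 W.

P ≈ 262 W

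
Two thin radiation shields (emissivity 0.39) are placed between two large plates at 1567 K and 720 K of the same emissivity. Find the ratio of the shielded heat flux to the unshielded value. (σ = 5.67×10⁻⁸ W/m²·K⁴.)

ratio ≈ 0.333

With N identical shields there are N+1 = 3 gaps in series, each with the same radiative resistance, so the flux falls to 1/(N+1) of its unshielded value.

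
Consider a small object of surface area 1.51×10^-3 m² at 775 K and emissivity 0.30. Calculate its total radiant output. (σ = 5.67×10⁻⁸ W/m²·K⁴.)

P = εσAT⁴ = 0.30 × 5.67×10⁻⁸ × 1.51×10^-3 × (775)⁴ = 0.30 × 5.67×10⁻⁸ × 1.51×10^-3 × 3.61×10^11.
P = 9.27 W.

P ≈ 9.27 W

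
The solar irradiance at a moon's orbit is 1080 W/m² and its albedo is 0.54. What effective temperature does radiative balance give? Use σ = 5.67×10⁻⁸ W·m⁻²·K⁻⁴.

T ≈ 216 K

Power absorbed = (1−a)S·πR²; power emitted = 4πR²σT⁴. Equating and cancelling πR²:
T = ((1−a)S / 4σ)^(1/4) = (497 / (4 × 5.67×10⁻⁸))^(1/4) = (2.19×10^9)^(1/4).
T = 216 K.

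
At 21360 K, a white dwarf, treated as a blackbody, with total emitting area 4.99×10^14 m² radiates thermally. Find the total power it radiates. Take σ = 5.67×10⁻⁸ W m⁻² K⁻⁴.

P = σAT⁴ = 5.67×10⁻⁸ × 4.99×10^14 × (21360)⁴ = 5.67×10⁻⁸ × 4.99×10^14 × 2.08×10^17.
P = 5.89×10^24 W.

P ≈ 5.89×10^24 W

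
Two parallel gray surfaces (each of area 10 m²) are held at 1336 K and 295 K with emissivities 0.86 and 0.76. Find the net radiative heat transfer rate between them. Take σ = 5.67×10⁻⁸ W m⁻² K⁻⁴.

For two large parallel gray plates, q = σ(T₁⁴ − T₂⁴) / (1/ε₁ + 1/ε₂ − 1).
1/ε₁ + 1/ε₂ − 1 = 1/0.86 + 1/0.76 − 1 = 1.479.
T₁⁴ − T₂⁴ = 3.19×10^12 − 7.57×10^9 = 3.18×10^12 K⁴.
q = 5.67×10⁻⁸ × 3.18×10^12 / 1.479 = 1.22×10^5 W/m².
Q = q·A = 1.22×10^5 × 10 = 1.22×10^6 W.

Q ≈ 1.22×10^6 W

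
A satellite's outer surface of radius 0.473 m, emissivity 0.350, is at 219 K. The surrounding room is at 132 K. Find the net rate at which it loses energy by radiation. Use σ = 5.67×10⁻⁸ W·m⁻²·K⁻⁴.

A = 4πr² = 4π × (0.473)² = 2.81 m².
Q = εσA(T⁴ − T_s⁴). T⁴ − T_s⁴ = (219)⁴ − (132)⁴ = 2.30×10^9 − 3.04×10^8 = 2.00×10^9 K⁴.
Q = 0.350 × 5.67×10⁻⁸ × 2.81 × 2.00×10^9 = 111 W.

Q ≈ 111 W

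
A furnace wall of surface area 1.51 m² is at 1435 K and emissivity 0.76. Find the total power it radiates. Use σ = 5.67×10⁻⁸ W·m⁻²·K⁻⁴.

P ≈ 2.76×10^5 W

Stefan–Boltzmann: P = εσAT⁴ = 0.76 × 5.67×10⁻⁸ × 1.51 × (1435)⁴ = 0.76 × 5.67×10⁻⁸ × 1.51 × 4.24×10^12.
P = 2.76×10^5 W.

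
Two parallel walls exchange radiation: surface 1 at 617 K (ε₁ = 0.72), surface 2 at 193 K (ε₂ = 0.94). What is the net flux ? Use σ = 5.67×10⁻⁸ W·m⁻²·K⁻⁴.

q ≈ 5600 W/m²

For two large parallel gray plates, q = σ(T₁⁴ − T₂⁴) / (1/ε₁ + 1/ε₂ − 1).
1/ε₁ + 1/ε₂ − 1 = 1/0.72 + 1/0.94 − 1 = 1.453.
T₁⁴ − T₂⁴ = 1.45×10^11 − 1.39×10^9 = 1.44×10^11 K⁴.
q = 5.67×10⁻⁸ × 1.44×10^11 / 1.453 = 5600 W/m².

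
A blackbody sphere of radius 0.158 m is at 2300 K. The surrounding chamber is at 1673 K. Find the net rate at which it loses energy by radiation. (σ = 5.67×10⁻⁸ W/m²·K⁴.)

A = 4πr² = 4π × (0.158)² = 0.314 m².
Q = σA(T⁴ − T_s⁴). T⁴ − T_s⁴ = (2300)⁴ − (1673)⁴ = 2.80×10^13 − 7.83×10^12 = 2.02×10^13 K⁴.
Q = 5.67×10⁻⁸ × 0.314 × 2.02×10^13 = 3.58×10^5 W.

Q ≈ 3.58×10^5 W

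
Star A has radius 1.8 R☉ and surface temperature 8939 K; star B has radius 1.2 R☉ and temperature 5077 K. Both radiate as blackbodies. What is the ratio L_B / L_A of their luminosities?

L = 4πR²σT⁴ ∝ R²T⁴, so L_B/L_A = (1.2/1.8)² × (5077/8939)⁴ = 0.444 × 0.104 = 0.0462.

L_B/L_A ≈ 0.0462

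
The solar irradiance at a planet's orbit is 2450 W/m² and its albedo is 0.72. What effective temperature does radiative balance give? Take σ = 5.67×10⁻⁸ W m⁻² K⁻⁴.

Power absorbed = (1−a)S·πR²; power emitted = 4πR²σT⁴. Equating and cancelling πR²:
T = ((1−a)S / 4σ)^(1/4) = (686 / (4 × 5.67×10⁻⁸))^(1/4) = (3.02×10^9)^(1/4).
T = 235 K.

T ≈ 235 K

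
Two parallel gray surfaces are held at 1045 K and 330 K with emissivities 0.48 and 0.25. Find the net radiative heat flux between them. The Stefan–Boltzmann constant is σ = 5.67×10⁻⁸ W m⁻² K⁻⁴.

q ≈ 13200 W/m²

For two large parallel gray plates, q = σ(T₁⁴ − T₂⁴) / (1/ε₁ + 1/ε₂ − 1).
1/ε₁ + 1/ε₂ − 1 = 1/0.48 + 1/0.25 − 1 = 5.083.
T₁⁴ − T₂⁴ = 1.19×10^12 − 1.19×10^10 = 1.18×10^12 K⁴.
q = 5.67×10⁻⁸ × 1.18×10^12 / 5.083 = 13200 W/m².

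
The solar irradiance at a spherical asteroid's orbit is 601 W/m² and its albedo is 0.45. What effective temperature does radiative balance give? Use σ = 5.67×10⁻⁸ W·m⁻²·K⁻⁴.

T ≈ 195 K

Power absorbed = (1−a)S·πR²; power emitted = 4πR²σT⁴. Equating and cancelling πR²:
T = ((1−a)S / 4σ)^(1/4) = (331 / (4 × 5.67×10⁻⁸))^(1/4) = (1.46×10^9)^(1/4).
T = 195 K.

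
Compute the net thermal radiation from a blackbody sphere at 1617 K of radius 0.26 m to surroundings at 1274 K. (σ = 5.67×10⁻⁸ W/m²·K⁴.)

Q ≈ 2.02×10^5 W

A = 4πr² = 4π × (0.26)² = 0.849 m².
Q = σA(T⁴ − T_s⁴). T⁴ − T_s⁴ = (1617)⁴ − (1274)⁴ = 6.84×10^12 − 2.63×10^12 = 4.20×10^12 K⁴.
Q = 5.67×10⁻⁸ × 0.849 × 4.20×10^12 = 2.02×10^5 W.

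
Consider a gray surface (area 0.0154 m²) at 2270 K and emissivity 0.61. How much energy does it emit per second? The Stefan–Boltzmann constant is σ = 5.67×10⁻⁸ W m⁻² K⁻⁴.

P ≈ 14100 W

P = εσAT⁴ = 0.61 × 5.67×10⁻⁸ × 0.0154 × (2270)⁴ = 0.61 × 5.67×10⁻⁸ × 0.0154 × 2.66×10^13.
P = 14100 W.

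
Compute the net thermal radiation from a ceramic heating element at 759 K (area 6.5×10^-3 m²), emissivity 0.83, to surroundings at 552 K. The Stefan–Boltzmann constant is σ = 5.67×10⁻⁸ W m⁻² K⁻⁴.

Q ≈ 73.1 W

Q = εσA(T⁴ − T_s⁴). T⁴ − T_s⁴ = (759)⁴ − (552)⁴ = 3.32×10^11 − 9.28×10^10 = 2.39×10^11 K⁴.
Q = 0.83 × 5.67×10⁻⁸ × 6.50×10^-3 × 2.39×10^11 = 73.1 W.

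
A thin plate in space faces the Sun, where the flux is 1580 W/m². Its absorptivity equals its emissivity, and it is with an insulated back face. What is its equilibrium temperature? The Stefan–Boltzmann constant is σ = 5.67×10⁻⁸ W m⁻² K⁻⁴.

T ≈ 409 K

Absorbed flux αS = emitted flux εσT⁴ (one radiating face); with α = ε, T = (S/σ)^(1/4).
T = (1580 / 5.67×10⁻⁸)^(1/4) = (2.79×10^10)^(1/4).
T = 409 K.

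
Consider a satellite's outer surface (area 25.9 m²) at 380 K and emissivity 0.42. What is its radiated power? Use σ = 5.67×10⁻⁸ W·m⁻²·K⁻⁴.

P ≈ 12900 W

P = εσAT⁴ = 0.42 × 5.67×10⁻⁸ × 25.9 × (380)⁴ = 0.42 × 5.67×10⁻⁸ × 25.9 × 2.09×10^10.
P = 12900 W.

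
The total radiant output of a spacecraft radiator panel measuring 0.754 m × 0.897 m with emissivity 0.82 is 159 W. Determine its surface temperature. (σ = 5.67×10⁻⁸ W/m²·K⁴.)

T ≈ 267 K

A = 0.754 × 0.897 = 0.676 m².
From P = εσAT⁴, T = (P / εσA)^(1/4) = (159 / (0.82 × 5.67×10⁻⁸ × 0.676))^(1/4).
T = (5.06×10^9)^(1/4) = 267 K.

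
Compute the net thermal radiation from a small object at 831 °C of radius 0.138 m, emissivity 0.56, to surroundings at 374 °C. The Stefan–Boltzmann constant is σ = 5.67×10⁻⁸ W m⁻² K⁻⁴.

Q ≈ 9960 W

A = 4πr² = 4π × (0.138)² = 0.239 m².
Convert: 831 °C = 1104 K; 374 °C = 647 K.
Q = εσA(T⁴ − T_s⁴). T⁴ − T_s⁴ = (1104)⁴ − (647)⁴ = 1.49×10^12 − 1.75×10^11 = 1.31×10^12 K⁴.
Q = 0.56 × 5.67×10⁻⁸ × 0.239 × 1.31×10^12 = 9960 W.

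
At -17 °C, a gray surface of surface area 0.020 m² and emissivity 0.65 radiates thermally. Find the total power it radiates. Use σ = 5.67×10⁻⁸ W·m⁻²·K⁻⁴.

-17 °C = 256 K.
P = εσAT⁴ = 0.65 × 5.67×10⁻⁸ × 0.0200 × (256)⁴ = 0.65 × 5.67×10⁻⁸ × 0.0200 × 4.29×10^9.
P = 3.17 W.

P ≈ 3.17 W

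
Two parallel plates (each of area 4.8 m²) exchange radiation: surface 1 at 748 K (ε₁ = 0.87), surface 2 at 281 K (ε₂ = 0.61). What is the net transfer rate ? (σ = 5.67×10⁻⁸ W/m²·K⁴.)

Q ≈ 46700 W

For two large parallel gray plates, q = σ(T₁⁴ − T₂⁴) / (1/ε₁ + 1/ε₂ − 1).
1/ε₁ + 1/ε₂ − 1 = 1/0.87 + 1/0.61 − 1 = 1.789.
T₁⁴ − T₂⁴ = 3.13×10^11 − 6.23×10^9 = 3.07×10^11 K⁴.
q = 5.67×10⁻⁸ × 3.07×10^11 / 1.789 = 9730 W/m².
Q = q·A = 9730 × 4.8 = 46700 W.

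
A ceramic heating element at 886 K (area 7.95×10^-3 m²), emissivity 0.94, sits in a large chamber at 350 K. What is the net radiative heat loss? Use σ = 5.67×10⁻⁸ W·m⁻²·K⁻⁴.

Q ≈ 255 W

Q = εσA(T⁴ − T_s⁴). T⁴ − T_s⁴ = (886)⁴ − (350)⁴ = 6.16×10^11 − 1.50×10^10 = 6.01×10^11 K⁴.
Q = 0.94 × 5.67×10⁻⁸ × 7.95×10^-3 × 6.01×10^11 = 255 W.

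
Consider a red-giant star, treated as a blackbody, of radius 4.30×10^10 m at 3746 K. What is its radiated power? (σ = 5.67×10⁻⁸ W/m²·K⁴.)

A = 4πr² = 4π × (4.30×10^10)² = 2.32×10^22 m².
P = σAT⁴ = 5.67×10⁻⁸ × 2.32×10^22 × (3746)⁴ = 5.67×10⁻⁸ × 2.32×10^22 × 1.97×10^14.
P = 2.59×10^29 W.

P ≈ 2.59×10^29 W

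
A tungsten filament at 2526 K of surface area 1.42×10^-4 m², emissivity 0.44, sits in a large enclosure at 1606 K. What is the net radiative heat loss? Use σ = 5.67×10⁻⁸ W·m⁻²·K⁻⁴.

Q = εσA(T⁴ − T_s⁴). T⁴ − T_s⁴ = (2526)⁴ − (1606)⁴ = 4.07×10^13 − 6.65×10^12 = 3.41×10^13 K⁴.
Q = 0.44 × 5.67×10⁻⁸ × 1.42×10^-4 × 3.41×10^13 = 121 W.

Q ≈ 121 W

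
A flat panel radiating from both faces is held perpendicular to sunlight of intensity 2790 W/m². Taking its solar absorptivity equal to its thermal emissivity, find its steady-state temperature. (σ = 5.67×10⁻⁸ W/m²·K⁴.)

Absorbed flux αS = emitted flux 2εσT⁴ per unit area; with α = ε this gives T = (S/2σ)^(1/4).
T = (2790 / (2 × 5.67×10⁻⁸))^(1/4) = (2.46×10^10)^(1/4).
T = 396 K.

T ≈ 396 K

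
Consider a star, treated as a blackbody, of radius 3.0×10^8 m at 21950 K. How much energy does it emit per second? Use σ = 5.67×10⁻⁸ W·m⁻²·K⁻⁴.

P ≈ 1.49×10^28 W

A = 4πr² = 4π × (3.0×10^8)² = 1.13×10^18 m².
P = σAT⁴ = 5.67×10⁻⁸ × 1.13×10^18 × (21950)⁴ = 5.67×10⁻⁸ × 1.13×10^18 × 2.32×10^17.
P = 1.49×10^28 W.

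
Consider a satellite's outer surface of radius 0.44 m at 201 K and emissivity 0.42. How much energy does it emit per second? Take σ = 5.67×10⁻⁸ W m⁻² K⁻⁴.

P ≈ 94.6 W

A = 4πr² = 4π × (0.44)² = 2.43 m².
P = εσAT⁴ = 0.42 × 5.67×10⁻⁸ × 2.43 × (201)⁴ = 0.42 × 5.67×10⁻⁸ × 2.43 × 1.63×10^9.
P = 94.6 W.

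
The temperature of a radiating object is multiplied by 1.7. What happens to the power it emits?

factor ≈ 8.35

P ∝ T⁴, so the power scales as (1.7)⁴ = 8.35.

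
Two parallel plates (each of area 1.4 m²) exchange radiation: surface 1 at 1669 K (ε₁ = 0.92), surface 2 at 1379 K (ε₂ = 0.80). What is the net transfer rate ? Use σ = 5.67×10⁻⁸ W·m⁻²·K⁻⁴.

Q ≈ 2.46×10^5 W

For two large parallel gray plates, q = σ(T₁⁴ − T₂⁴) / (1/ε₁ + 1/ε₂ − 1).
1/ε₁ + 1/ε₂ − 1 = 1/0.92 + 1/0.80 − 1 = 1.337.
T₁⁴ − T₂⁴ = 7.76×10^12 − 3.62×10^12 = 4.14×10^12 K⁴.
q = 5.67×10⁻⁸ × 4.14×10^12 / 1.337 = 1.76×10^5 W/m².
Q = q·A = 1.76×10^5 × 1.4 = 2.46×10^5 W.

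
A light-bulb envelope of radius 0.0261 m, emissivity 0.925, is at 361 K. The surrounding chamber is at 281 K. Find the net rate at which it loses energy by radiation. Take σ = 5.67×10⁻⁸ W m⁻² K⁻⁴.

A = 4πr² = 4π × (0.0261)² = 8.56×10^-3 m².
Q = εσA(T⁴ − T_s⁴). T⁴ − T_s⁴ = (361)⁴ − (281)⁴ = 1.70×10^10 − 6.23×10^9 = 1.07×10^10 K⁴.
Q = 0.925 × 5.67×10⁻⁸ × 8.56×10^-3 × 1.07×10^10 = 4.83 W.

Q ≈ 4.83 W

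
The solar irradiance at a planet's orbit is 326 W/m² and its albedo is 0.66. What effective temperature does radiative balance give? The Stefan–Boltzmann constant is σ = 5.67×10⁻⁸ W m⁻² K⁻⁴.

T ≈ 149 K

Power absorbed = (1−a)S·πR²; power emitted = 4πR²σT⁴. Equating and cancelling πR²:
T = ((1−a)S / 4σ)^(1/4) = (111 / (4 × 5.67×10⁻⁸))^(1/4) = (4.89×10^8)^(1/4).
T = 149 K.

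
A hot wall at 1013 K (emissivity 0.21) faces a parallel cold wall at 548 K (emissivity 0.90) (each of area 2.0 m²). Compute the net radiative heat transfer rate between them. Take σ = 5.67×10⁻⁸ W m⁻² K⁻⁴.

For two large parallel gray plates, q = σ(T₁⁴ − T₂⁴) / (1/ε₁ + 1/ε₂ − 1).
1/ε₁ + 1/ε₂ − 1 = 1/0.21 + 1/0.90 − 1 = 4.873.
T₁⁴ − T₂⁴ = 1.05×10^12 − 9.02×10^10 = 9.63×10^11 K⁴.
q = 5.67×10⁻⁸ × 9.63×10^11 / 4.873 = 11200 W/m².
Q = q·A = 11200 × 2.0 = 22400 W.

Q ≈ 22400 W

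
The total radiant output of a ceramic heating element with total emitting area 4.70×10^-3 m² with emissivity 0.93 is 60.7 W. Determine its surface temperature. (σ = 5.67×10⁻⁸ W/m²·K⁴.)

T ≈ 703 K

From P = εσAT⁴, T = (P / εσA)^(1/4) = (60.7 / (0.93 × 5.67×10⁻⁸ × 4.70×10^-3))^(1/4).
T = (2.45×10^11)^(1/4) = 703 K.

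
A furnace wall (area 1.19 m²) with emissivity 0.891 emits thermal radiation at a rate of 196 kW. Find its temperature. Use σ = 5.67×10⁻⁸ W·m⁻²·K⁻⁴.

T ≈ 1340 K

From P = εσAT⁴, T = (P / εσA)^(1/4) = (1.96×10^5 / (0.891 × 5.67×10⁻⁸ × 1.19))^(1/4).
T = (3.26×10^12)^(1/4) = 1340 K.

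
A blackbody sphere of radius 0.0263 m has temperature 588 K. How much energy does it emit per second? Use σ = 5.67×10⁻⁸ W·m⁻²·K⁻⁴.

P ≈ 58.9 W

A = 4πr² = 4π × (0.0263)² = 8.69×10^-3 m².
P = σAT⁴ = 5.67×10⁻⁸ × 8.69×10^-3 × (588)⁴ = 5.67×10⁻⁸ × 8.69×10^-3 × 1.20×10^11.
P = 58.9 W.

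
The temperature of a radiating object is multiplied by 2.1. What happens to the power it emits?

factor ≈ 19.4

P ∝ T⁴, so the power scales as (2.1)⁴ = 19.4.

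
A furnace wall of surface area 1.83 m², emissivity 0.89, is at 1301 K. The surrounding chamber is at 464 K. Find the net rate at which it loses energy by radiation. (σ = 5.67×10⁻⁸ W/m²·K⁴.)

Q ≈ 2.60×10^5 W

Q = εσA(T⁴ − T_s⁴). T⁴ − T_s⁴ = (1301)⁴ − (464)⁴ = 2.86×10^12 − 4.64×10^10 = 2.82×10^12 K⁴.
Q = 0.89 × 5.67×10⁻⁸ × 1.83 × 2.82×10^12 = 2.60×10^5 W.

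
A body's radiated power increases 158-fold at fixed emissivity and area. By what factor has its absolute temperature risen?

P ∝ T⁴ ⇒ T ∝ P^(1/4), so T scales by (158)^(1/4) = 3.55.

factor ≈ 3.55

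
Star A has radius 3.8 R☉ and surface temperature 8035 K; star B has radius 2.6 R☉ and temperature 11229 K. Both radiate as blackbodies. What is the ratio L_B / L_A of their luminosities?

L_B/L_A ≈ 1.79

L = 4πR²σT⁴ ∝ R²T⁴, so L_B/L_A = (2.6/3.8)² × (11229/8035)⁴ = 0.468 × 3.81 = 1.79.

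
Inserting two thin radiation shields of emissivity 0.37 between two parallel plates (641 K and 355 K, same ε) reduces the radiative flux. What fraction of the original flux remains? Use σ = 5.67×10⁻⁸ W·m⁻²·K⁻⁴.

ratio ≈ 0.333

With N identical shields there are N+1 = 3 gaps in series, each with the same radiative resistance, so the flux falls to 1/(N+1) of its unshielded value.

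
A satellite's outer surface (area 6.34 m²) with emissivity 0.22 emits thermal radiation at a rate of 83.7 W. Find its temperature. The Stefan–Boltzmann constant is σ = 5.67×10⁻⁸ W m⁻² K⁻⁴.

From P = εσAT⁴, T = (P / εσA)^(1/4) = (83.7 / (0.22 × 5.67×10⁻⁸ × 6.34))^(1/4).
T = (1.06×10^9)^(1/4) = 180 K.

T ≈ 180 K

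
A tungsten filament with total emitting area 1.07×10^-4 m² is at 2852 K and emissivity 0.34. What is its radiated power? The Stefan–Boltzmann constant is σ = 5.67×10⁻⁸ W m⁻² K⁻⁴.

Stefan–Boltzmann: P = εσAT⁴ = 0.34 × 5.67×10⁻⁸ × 1.07×10^-4 × (2852)⁴ = 0.34 × 5.67×10⁻⁸ × 1.07×10^-4 × 6.62×10^13.
P = 136 W.

P ≈ 136 W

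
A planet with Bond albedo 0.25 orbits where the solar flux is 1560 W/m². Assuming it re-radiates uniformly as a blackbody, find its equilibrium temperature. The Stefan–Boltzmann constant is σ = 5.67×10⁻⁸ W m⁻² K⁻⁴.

T ≈ 268 K

Power absorbed = (1−a)S·πR²; power emitted = 4πR²σT⁴. Equating and cancelling πR²:
T = ((1−a)S / 4σ)^(1/4) = (1170 / (4 × 5.67×10⁻⁸))^(1/4) = (5.16×10^9)^(1/4).
T = 268 K.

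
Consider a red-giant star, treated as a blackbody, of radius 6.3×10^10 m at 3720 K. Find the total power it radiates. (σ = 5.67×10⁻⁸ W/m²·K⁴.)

P ≈ 5.42×10^29 W

A = 4πr² = 4π × (6.3×10^10)² = 4.99×10^22 m².
P = σAT⁴ = 5.67×10⁻⁸ × 4.99×10^22 × (3720)⁴ = 5.67×10⁻⁸ × 4.99×10^22 × 1.92×10^14.
P = 5.42×10^29 W.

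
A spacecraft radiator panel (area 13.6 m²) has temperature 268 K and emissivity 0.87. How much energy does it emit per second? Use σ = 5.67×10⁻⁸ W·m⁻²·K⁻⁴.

P ≈ 3460 W

P = εσAT⁴ = 0.87 × 5.67×10⁻⁸ × 13.6 × (268)⁴ = 0.87 × 5.67×10⁻⁸ × 13.6 × 5.16×10^9.
P = 3460 W.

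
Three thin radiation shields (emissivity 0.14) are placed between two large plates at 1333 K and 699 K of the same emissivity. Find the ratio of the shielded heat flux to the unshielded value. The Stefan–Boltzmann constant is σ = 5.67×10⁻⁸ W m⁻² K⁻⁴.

ratio ≈ 0.250

With N identical shields there are N+1 = 4 gaps in series, each with the same radiative resistance, so the flux falls to 1/(N+1) of its unshielded value.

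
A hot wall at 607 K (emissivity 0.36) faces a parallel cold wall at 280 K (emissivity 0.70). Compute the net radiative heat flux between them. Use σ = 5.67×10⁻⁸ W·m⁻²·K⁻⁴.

q ≈ 2290 W/m²

For two large parallel gray plates, q = σ(T₁⁴ − T₂⁴) / (1/ε₁ + 1/ε₂ − 1).
1/ε₁ + 1/ε₂ − 1 = 1/0.36 + 1/0.70 − 1 = 3.206.
T₁⁴ − T₂⁴ = 1.36×10^11 − 6.15×10^9 = 1.30×10^11 K⁴.
q = 5.67×10⁻⁸ × 1.30×10^11 / 3.206 = 2290 W/m².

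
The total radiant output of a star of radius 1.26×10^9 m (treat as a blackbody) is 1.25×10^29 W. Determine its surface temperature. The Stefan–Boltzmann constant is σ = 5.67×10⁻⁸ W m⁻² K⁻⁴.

T ≈ 18200 K

A = 4πr² = 4π × (1.26×10^9)² = 2.00×10^19 m².
From P = σAT⁴, T = (P / σA)^(1/4) = (1.25×10^29 / (5.67×10⁻⁸ × 2.00×10^19))^(1/4).
T = (1.11×10^17)^(1/4) = 18200 K.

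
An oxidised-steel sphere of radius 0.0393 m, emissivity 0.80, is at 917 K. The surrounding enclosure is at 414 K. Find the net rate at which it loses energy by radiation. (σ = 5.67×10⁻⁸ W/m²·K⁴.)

A = 4πr² = 4π × (0.0393)² = 0.0194 m².
Q = εσA(T⁴ − T_s⁴). T⁴ − T_s⁴ = (917)⁴ − (414)⁴ = 7.07×10^11 − 2.94×10^10 = 6.78×10^11 K⁴.
Q = 0.80 × 5.67×10⁻⁸ × 0.0194 × 6.78×10^11 = 597 W.

Q ≈ 597 W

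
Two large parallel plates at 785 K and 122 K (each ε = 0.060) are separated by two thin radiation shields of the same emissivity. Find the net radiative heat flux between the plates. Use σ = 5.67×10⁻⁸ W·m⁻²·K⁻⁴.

q ≈ 222 W/m²

Each of the 3 gaps contributes resistance (2/ε − 1) = 2/0.060 − 1 = 32.33; total = 97.00.
q = σ(T₁⁴ − T₂⁴) / 97.00 = 5.67×10⁻⁸ × 3.80×10^11 / 97.00 = 222 W/m².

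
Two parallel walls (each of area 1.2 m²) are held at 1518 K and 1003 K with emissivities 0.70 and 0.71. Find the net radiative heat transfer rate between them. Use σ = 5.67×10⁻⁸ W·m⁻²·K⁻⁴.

For two large parallel gray plates, q = σ(T₁⁴ − T₂⁴) / (1/ε₁ + 1/ε₂ − 1).
1/ε₁ + 1/ε₂ − 1 = 1/0.70 + 1/0.71 − 1 = 1.837.
T₁⁴ − T₂⁴ = 5.31×10^12 − 1.01×10^12 = 4.30×10^12 K⁴.
q = 5.67×10⁻⁸ × 4.30×10^12 / 1.837 = 1.33×10^5 W/m².
Q = q·A = 1.33×10^5 × 1.2 = 1.59×10^5 W.

Q ≈ 1.59×10^5 W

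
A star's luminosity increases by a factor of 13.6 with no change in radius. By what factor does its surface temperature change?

P ∝ T⁴ ⇒ T ∝ P^(1/4), so T scales by (13.6)^(1/4) = 1.92.

factor ≈ 1.92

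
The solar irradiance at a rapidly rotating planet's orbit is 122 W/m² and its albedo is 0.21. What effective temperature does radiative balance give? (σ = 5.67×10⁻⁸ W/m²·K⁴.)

Power absorbed = (1−a)S·πR²; power emitted = 4πR²σT⁴. Equating and cancelling πR²:
T = ((1−a)S / 4σ)^(1/4) = (96.4 / (4 × 5.67×10⁻⁸))^(1/4) = (4.25×10^8)^(1/4).
T = 144 K.

T ≈ 144 K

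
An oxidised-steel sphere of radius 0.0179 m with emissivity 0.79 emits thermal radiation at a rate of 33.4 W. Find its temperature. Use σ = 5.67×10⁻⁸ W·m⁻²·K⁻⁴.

A = 4πr² = 4π × (0.0179)² = 4.03×10^-3 m².
From P = εσAT⁴, T = (P / εσA)^(1/4) = (33.4 / (0.79 × 5.67×10⁻⁸ × 4.03×10^-3))^(1/4).
T = (1.85×10^11)^(1/4) = 656 K.

T ≈ 656 K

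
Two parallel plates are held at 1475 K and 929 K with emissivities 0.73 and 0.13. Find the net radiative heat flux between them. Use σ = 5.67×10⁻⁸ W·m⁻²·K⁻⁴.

q ≈ 28100 W/m²

For two large parallel gray plates, q = σ(T₁⁴ − T₂⁴) / (1/ε₁ + 1/ε₂ − 1).
1/ε₁ + 1/ε₂ − 1 = 1/0.73 + 1/0.13 − 1 = 8.062.
T₁⁴ − T₂⁴ = 4.73×10^12 − 7.45×10^11 = 3.99×10^12 K⁴.
q = 5.67×10⁻⁸ × 3.99×10^12 / 8.062 = 28100 W/m².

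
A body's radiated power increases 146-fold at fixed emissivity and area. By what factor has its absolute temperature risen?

P ∝ T⁴ ⇒ T ∝ P^(1/4), so T scales by (146)^(1/4) = 3.48.

factor ≈ 3.48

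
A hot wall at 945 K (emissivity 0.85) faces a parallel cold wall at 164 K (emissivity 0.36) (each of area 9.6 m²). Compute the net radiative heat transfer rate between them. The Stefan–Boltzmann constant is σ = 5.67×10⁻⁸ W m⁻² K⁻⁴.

For two large parallel gray plates, q = σ(T₁⁴ − T₂⁴) / (1/ε₁ + 1/ε₂ − 1).
1/ε₁ + 1/ε₂ − 1 = 1/0.85 + 1/0.36 − 1 = 2.954.
T₁⁴ − T₂⁴ = 7.97×10^11 − 7.23×10^8 = 7.97×10^11 K⁴.
q = 5.67×10⁻⁸ × 7.97×10^11 / 2.954 = 15300 W/m².
Q = q·A = 15300 × 9.6 = 1.47×10^5 W.

Q ≈ 1.47×10^5 W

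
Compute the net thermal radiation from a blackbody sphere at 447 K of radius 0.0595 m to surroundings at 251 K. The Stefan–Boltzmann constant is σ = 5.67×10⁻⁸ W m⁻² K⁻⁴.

A = 4πr² = 4π × (0.0595)² = 0.0445 m².
Q = σA(T⁴ − T_s⁴). T⁴ − T_s⁴ = (447)⁴ − (251)⁴ = 3.99×10^10 − 3.97×10^9 = 3.60×10^10 K⁴.
Q = 5.67×10⁻⁸ × 0.0445 × 3.60×10^10 = 90.7 W.

Q ≈ 90.7 W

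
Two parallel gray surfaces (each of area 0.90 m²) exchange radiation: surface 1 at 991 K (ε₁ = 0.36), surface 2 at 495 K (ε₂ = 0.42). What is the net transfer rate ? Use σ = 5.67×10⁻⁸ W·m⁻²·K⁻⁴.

For two large parallel gray plates, q = σ(T₁⁴ − T₂⁴) / (1/ε₁ + 1/ε₂ − 1).
1/ε₁ + 1/ε₂ − 1 = 1/0.36 + 1/0.42 − 1 = 4.159.
T₁⁴ − T₂⁴ = 9.64×10^11 − 6.00×10^10 = 9.04×10^11 K⁴.
q = 5.67×10⁻⁸ × 9.04×10^11 / 4.159 = 12300 W/m².
Q = q·A = 12300 × 0.90 = 11100 W.

Q ≈ 11100 W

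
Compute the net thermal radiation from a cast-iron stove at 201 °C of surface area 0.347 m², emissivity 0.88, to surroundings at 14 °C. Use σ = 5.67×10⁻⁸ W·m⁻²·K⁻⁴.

Convert: 201 °C = 474 K; 14 °C = 287 K.
Q = εσA(T⁴ − T_s⁴). T⁴ − T_s⁴ = (474)⁴ − (287)⁴ = 5.05×10^10 − 6.78×10^9 = 4.37×10^10 K⁴.
Q = 0.88 × 5.67×10⁻⁸ × 0.347 × 4.37×10^10 = 757 W.

Q ≈ 757 W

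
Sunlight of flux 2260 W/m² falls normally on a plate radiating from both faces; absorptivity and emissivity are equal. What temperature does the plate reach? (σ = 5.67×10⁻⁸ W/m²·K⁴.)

T ≈ 376 K

Absorbed flux αS = emitted flux 2εσT⁴ per unit area; with α = ε this gives T = (S/2σ)^(1/4).
T = (2260 / (2 × 5.67×10⁻⁸))^(1/4) = (1.99×10^10)^(1/4).
T = 376 K.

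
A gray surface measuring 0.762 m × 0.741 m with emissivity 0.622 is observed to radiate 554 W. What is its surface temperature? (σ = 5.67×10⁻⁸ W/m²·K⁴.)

T ≈ 408 K

A = 0.762 × 0.741 = 0.565 m².
From P = εσAT⁴, T = (P / εσA)^(1/4) = (554 / (0.622 × 5.67×10⁻⁸ × 0.565))^(1/4).
T = (2.78×10^10)^(1/4) = 408 K.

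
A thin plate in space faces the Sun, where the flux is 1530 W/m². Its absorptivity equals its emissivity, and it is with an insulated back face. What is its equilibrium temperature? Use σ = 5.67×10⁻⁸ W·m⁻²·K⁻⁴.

Absorbed flux αS = emitted flux εσT⁴ (one radiating face); with α = ε, T = (S/σ)^(1/4).
T = (1530 / 5.67×10⁻⁸)^(1/4) = (2.70×10^10)^(1/4).
T = 405 K.

T ≈ 405 K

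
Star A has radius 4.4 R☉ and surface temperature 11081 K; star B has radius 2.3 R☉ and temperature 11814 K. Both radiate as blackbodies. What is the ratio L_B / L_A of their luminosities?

L = 4πR²σT⁴ ∝ R²T⁴, so L_B/L_A = (2.3/4.4)² × (11814/11081)⁴ = 0.273 × 1.29 = 0.353.

L_B/L_A ≈ 0.353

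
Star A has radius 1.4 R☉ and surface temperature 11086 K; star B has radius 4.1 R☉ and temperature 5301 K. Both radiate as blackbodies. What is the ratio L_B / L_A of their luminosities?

L_B/L_A ≈ 0.448

L = 4πR²σT⁴ ∝ R²T⁴, so L_B/L_A = (4.1/1.4)² × (5301/11086)⁴ = 8.58 × 0.0523 = 0.448.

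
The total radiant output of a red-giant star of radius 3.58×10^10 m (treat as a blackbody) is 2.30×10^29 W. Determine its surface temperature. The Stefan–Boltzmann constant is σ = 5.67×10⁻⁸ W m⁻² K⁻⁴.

A = 4πr² = 4π × (3.58×10^10)² = 1.61×10^22 m².
From P = σAT⁴, T = (P / σA)^(1/4) = (2.30×10^29 / (5.67×10⁻⁸ × 1.61×10^22))^(1/4).
T = (2.52×10^14)^(1/4) = 3980 K.

T ≈ 3980 K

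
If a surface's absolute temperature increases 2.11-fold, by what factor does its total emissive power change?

P ∝ T⁴, so the power scales as (2.11)⁴ = 19.8.

factor ≈ 19.8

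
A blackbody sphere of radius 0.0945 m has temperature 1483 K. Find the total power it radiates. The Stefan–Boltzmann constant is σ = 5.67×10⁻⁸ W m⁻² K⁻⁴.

P ≈ 30800 W

A = 4πr² = 4π × (0.0945)² = 0.112 m².
P = σAT⁴ = 5.67×10⁻⁸ × 0.112 × (1483)⁴ = 5.67×10⁻⁸ × 0.112 × 4.84×10^12.
P = 30800 W.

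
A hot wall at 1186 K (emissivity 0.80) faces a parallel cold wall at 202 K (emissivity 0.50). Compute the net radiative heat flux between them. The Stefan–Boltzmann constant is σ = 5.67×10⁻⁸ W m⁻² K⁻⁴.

For two large parallel gray plates, q = σ(T₁⁴ − T₂⁴) / (1/ε₁ + 1/ε₂ − 1).
1/ε₁ + 1/ε₂ − 1 = 1/0.80 + 1/0.50 − 1 = 2.250.
T₁⁴ − T₂⁴ = 1.98×10^12 − 1.66×10^9 = 1.98×10^12 K⁴.
q = 5.67×10⁻⁸ × 1.98×10^12 / 2.250 = 49800 W/m².

q ≈ 49800 W/m²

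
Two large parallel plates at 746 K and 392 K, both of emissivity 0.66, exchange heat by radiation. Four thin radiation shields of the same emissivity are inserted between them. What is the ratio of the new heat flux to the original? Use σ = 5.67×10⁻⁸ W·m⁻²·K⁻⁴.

With N identical shields there are N+1 = 5 gaps in series, each with the same radiative resistance, so the flux falls to 1/(N+1) of its unshielded value.

ratio ≈ 0.200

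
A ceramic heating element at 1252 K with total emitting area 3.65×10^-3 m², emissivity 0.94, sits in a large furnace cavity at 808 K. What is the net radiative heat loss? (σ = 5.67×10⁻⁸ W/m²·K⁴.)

Q ≈ 395 W

Q = εσA(T⁴ − T_s⁴). T⁴ − T_s⁴ = (1252)⁴ − (808)⁴ = 2.46×10^12 − 4.26×10^11 = 2.03×10^12 K⁴.
Q = 0.94 × 5.67×10⁻⁸ × 3.65×10^-3 × 2.03×10^12 = 395 W.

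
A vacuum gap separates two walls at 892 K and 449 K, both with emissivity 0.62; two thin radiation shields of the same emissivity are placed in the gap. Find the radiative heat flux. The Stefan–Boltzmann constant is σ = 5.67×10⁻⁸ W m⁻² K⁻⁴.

Each of the 3 gaps contributes resistance (2/ε − 1) = 2/0.62 − 1 = 2.226; total = 6.677.
q = σ(T₁⁴ − T₂⁴) / 6.677 = 5.67×10⁻⁸ × 5.92×10^11 / 6.677 = 5030 W/m².

q ≈ 5030 W/m²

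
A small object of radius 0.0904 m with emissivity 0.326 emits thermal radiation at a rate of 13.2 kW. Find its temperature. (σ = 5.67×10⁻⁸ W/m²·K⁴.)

T ≈ 1620 K

A = 4πr² = 4π × (0.0904)² = 0.103 m².
From P = εσAT⁴, T = (P / εσA)^(1/4) = (13200 / (0.326 × 5.67×10⁻⁸ × 0.103))^(1/4).
T = (6.95×10^12)^(1/4) = 1620 K.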